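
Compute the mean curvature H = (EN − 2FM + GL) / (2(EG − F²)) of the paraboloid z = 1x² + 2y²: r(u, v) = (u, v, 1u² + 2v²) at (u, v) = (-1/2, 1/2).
H = sqrt(6)/4

With E = 4*u^2 + 1, F = 8*u*v, G = 16*v^2 + 1, L = 2/sqrt(4*u^2 + 16*v^2 + 1), M = 0, N = 4/sqrt(4*u^2 + 16*v^2 + 1), assemble
  H = (EN − 2FM + GL) / (2(EG − F²)) = (8*u^2 + 16*v^2 + 3)/(4*u^2 + 16*v^2 + 1)^(3/2).
At (u, v) = (-1/2, 1/2): H = sqrt(6)/4.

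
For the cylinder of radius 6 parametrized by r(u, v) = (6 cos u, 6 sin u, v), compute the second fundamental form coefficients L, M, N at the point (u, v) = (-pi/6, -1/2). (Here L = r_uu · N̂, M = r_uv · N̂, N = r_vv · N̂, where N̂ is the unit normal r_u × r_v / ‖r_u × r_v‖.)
L = -6;  M = 0;  N = 0

Compute the unit normal N̂(u, v) = (cos(u), sin(u), 0), and the second partials r_uu, r_uv, r_vv. Take dot products:
  L(u, v) = r_uu · N̂ = -6,
  M(u, v) = r_uv · N̂ = 0,
  N(u, v) = r_vv · N̂ = 0.
Evaluating at (u, v) = (-pi/6, -1/2):
  L = -6, M = 0, N = 0.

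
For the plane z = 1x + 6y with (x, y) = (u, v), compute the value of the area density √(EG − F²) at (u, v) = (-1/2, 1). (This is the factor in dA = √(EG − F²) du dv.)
√(EG − F²)|_{(-1/2, 1)} = sqrt(38)

E = 2, F = 6, G = 37, so EG − F² = 38. Taking the positive square root: √(EG − F²) = sqrt(38). At (u, v) = (-1/2, 1): sqrt(38).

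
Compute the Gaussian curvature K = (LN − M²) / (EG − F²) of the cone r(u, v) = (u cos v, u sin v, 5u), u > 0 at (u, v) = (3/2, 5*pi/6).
K = 0

Coefficients of the first fundamental form: E = 26, F = 0, G = u^2.
Coefficients of the second fundamental form: L = 0, M = 0, N = 5*sqrt(26)*u^2/(26*Abs(u)).
Assemble K = (LN − M²)/(EG − F²) = 0. At (u, v) = (3/2, 5*pi/6): K = 0.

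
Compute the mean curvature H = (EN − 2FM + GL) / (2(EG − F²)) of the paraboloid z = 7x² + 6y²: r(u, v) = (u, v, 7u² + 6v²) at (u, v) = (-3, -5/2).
H = 16897*sqrt(2665)/7102225

With E = 196*u^2 + 1, F = 168*u*v, G = 144*v^2 + 1, L = 14/sqrt(196*u^2 + 144*v^2 + 1), M = 0, N = 12/sqrt(196*u^2 + 144*v^2 + 1), assemble
  H = (EN − 2FM + GL) / (2(EG − F²)) = (1176*u^2 + 1008*v^2 + 13)/(196*u^2 + 144*v^2 + 1)^(3/2).
At (u, v) = (-3, -5/2): H = 16897*sqrt(2665)/7102225.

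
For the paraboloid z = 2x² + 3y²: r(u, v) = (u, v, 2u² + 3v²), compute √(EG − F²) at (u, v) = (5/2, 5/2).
√(EG − F²)|_{(5/2, 5/2)} = sqrt(326)

E = 16*u^2 + 1, F = 24*u*v, G = 36*v^2 + 1; EG − F² = 16*u^2 + 36*v^2 + 1; √(EG − F²) = sqrt(16*u^2 + 36*v^2 + 1). At the given point: sqrt(326).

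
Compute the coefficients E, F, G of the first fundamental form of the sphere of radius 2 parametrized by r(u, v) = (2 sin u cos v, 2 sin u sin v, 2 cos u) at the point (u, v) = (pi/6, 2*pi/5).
E = 4;  F = 0;  G = 1

Partials: r_u = (2*cos(u)*cos(v), 2*sin(v)*cos(u), -2*sin(u)), r_v = (-2*sin(u)*sin(v), 2*sin(u)*cos(v), 0). As functions of (u, v):
  E = r_u · r_u = 4,
  F = r_u · r_v = 0,
  G = r_v · r_v = 4*sin(u)^2.
Evaluating at (u, v) = (pi/6, 2*pi/5): E = 4, F = 0, G = 1.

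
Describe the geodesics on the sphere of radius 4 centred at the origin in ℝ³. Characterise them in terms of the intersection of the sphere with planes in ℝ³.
Geodesics on the sphere of radius 4 are great circles — circles of radius 4 obtained as the intersection of the sphere with planes through the origin (the centre of the sphere).

A curve α(t) of nonzero constant speed on the sphere of radius 4 is a geodesic iff its acceleration α̈ is everywhere normal to the surface, i.e. parallel to the radial vector α(t). Then d/dt(α × α̇) = α̇ × α̇ + α × α̈ = 0, so α × α̇ is a constant vector n ≠ 0 and α(t) · n = 0 for all t: α lies in the plane through the origin with normal n. The intersection of that plane with the sphere is a circle of radius 4 (a great circle). Conversely, a great circle traversed at constant speed has centripetal acceleration pointing at the origin, hence normal to the sphere, so every great circle is a geodesic.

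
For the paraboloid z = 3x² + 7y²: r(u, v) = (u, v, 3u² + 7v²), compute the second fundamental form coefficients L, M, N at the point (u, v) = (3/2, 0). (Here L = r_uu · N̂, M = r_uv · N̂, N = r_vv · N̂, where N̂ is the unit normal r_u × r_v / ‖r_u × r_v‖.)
L = 3*sqrt(82)/41;  M = 0;  N = 7*sqrt(82)/41

Compute the unit normal N̂(u, v) = (-6*u/sqrt(36*u^2 + 196*v^2 + 1), -14*v/sqrt(36*u^2 + 196*v^2 + 1), 1/sqrt(36*u^2 + 196*v^2 + 1)), and the second partials r_uu, r_uv, r_vv. Take dot products:
  L(u, v) = r_uu · N̂ = 6/sqrt(36*u^2 + 196*v^2 + 1),
  M(u, v) = r_uv · N̂ = 0,
  N(u, v) = r_vv · N̂ = 14/sqrt(36*u^2 + 196*v^2 + 1).
Evaluating at (u, v) = (3/2, 0):
  L = 3*sqrt(82)/41, M = 0, N = 7*sqrt(82)/41.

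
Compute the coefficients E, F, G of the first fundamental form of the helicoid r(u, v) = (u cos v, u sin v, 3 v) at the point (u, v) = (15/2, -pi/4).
E = 1;  F = 0;  G = 261/4

Partials: r_u = (cos(v), sin(v), 0), r_v = (-u*sin(v), u*cos(v), 3). As functions of (u, v):
  E = r_u · r_u = 1,
  F = r_u · r_v = 0,
  G = r_v · r_v = u^2 + 9.
Evaluating at (u, v) = (15/2, -pi/4): E = 1, F = 0, G = 261/4.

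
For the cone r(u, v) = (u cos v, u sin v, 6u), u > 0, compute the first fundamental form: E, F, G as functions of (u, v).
E = 37;  F = 0;  G = u^2

Compute partials: r_u = (cos(v), sin(v), 6), r_v = (-u*sin(v), u*cos(v), 0). Then
  E = r_u · r_u = 37,
  F = r_u · r_v = 0,
  G = r_v · r_v = u^2.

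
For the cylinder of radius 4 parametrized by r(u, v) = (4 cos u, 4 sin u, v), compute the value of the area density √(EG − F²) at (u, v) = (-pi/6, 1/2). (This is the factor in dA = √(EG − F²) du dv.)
√(EG − F²)|_{(-pi/6, 1/2)} = 4

E = 16, F = 0, G = 1, so EG − F² = 16. Taking the positive square root: √(EG − F²) = 4. At (u, v) = (-pi/6, 1/2): 4.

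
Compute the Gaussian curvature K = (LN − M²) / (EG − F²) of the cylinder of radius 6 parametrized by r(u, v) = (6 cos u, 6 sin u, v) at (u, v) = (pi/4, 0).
K = 0

Coefficients of the first fundamental form: E = 36, F = 0, G = 1.
Coefficients of the second fundamental form: L = -6, M = 0, N = 0.
Assemble K = (LN − M²)/(EG − F²) = 0. At (u, v) = (pi/4, 0): K = 0.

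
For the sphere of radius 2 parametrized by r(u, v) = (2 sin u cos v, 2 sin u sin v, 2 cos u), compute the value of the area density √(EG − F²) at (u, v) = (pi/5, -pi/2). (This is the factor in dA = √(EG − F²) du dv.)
√(EG − F²)|_{(pi/5, -pi/2)} = sqrt(10 - 2*sqrt(5))

E = 4, F = 0, G = 4*sin(u)^2, so EG − F² = 16*sin(u)^2. Taking the positive square root: √(EG − F²) = 4*Abs(sin(u)). At (u, v) = (pi/5, -pi/2): sqrt(10 - 2*sqrt(5)).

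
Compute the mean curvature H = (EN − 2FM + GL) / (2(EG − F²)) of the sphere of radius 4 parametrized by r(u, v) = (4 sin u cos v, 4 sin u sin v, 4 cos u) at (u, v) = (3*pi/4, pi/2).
H = -1/4

With E = 16, F = 0, G = 16*sin(u)^2, L = -4*sin(u)/Abs(sin(u)), M = 0, N = -4*sin(u)^3/Abs(sin(u)), assemble
  H = (EN − 2FM + GL) / (2(EG − F²)) = -sin(u)/(4*Abs(sin(u))).
At (u, v) = (3*pi/4, pi/2): H = -1/4.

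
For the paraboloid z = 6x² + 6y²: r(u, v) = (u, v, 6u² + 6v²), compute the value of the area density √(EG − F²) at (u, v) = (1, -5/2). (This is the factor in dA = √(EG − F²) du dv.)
√(EG − F²)|_{(1, -5/2)} = sqrt(1045)

E = 144*u^2 + 1, F = 144*u*v, G = 144*v^2 + 1, so EG − F² = 144*u^2 + 144*v^2 + 1. Taking the positive square root: √(EG − F²) = sqrt(144*u^2 + 144*v^2 + 1). At (u, v) = (1, -5/2): sqrt(1045).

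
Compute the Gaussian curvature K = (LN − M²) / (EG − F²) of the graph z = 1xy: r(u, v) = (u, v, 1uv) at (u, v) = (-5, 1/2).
K = -16/11025

Coefficients of the first fundamental form: E = v^2 + 1, F = u*v, G = u^2 + 1.
Coefficients of the second fundamental form: L = 0, M = 1/sqrt(u^2 + v^2 + 1), N = 0.
Assemble K = (LN − M²)/(EG − F²) = 1/((u^2*v^2 - (u^2 + 1)*(v^2 + 1))*(u^2 + v^2 + 1)). At (u, v) = (-5, 1/2): K = -16/11025.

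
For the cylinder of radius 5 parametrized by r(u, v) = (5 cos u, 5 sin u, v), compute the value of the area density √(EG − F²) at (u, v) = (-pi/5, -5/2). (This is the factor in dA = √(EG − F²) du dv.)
√(EG − F²)|_{(-pi/5, -5/2)} = 5

E = 25, F = 0, G = 1, so EG − F² = 25. Taking the positive square root: √(EG − F²) = 5. At (u, v) = (-pi/5, -5/2): 5.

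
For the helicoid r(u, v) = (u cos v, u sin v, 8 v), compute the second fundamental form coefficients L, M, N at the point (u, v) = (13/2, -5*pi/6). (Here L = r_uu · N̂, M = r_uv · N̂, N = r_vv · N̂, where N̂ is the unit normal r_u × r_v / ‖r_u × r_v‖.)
L = 0;  M = -16*sqrt(17)/85;  N = 0

Compute the unit normal N̂(u, v) = (8*sin(v)/sqrt(u^2 + 64), -8*cos(v)/sqrt(u^2 + 64), u/sqrt(u^2 + 64)), and the second partials r_uu, r_uv, r_vv. Take dot products:
  L(u, v) = r_uu · N̂ = 0,
  M(u, v) = r_uv · N̂ = -8/sqrt(u^2 + 64),
  N(u, v) = r_vv · N̂ = 0.
Evaluating at (u, v) = (13/2, -5*pi/6):
  L = 0, M = -16*sqrt(17)/85, N = 0.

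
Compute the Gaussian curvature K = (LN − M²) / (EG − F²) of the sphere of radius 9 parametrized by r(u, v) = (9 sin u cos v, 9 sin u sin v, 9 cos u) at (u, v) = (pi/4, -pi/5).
K = 1/81

Coefficients of the first fundamental form: E = 81, F = 0, G = 81*sin(u)^2.
Coefficients of the second fundamental form: L = -9*sin(u)/Abs(sin(u)), M = 0, N = -9*sin(u)^3/Abs(sin(u)).
Assemble K = (LN − M²)/(EG − F²) = 1/81. At (u, v) = (pi/4, -pi/5): K = 1/81.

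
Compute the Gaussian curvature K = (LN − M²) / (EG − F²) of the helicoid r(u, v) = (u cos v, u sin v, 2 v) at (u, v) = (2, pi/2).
K = -1/16

Coefficients of the first fundamental form: E = 1, F = 0, G = u^2 + 4.
Coefficients of the second fundamental form: L = 0, M = -2/sqrt(u^2 + 4), N = 0.
Assemble K = (LN − M²)/(EG − F²) = -4/(u^2 + 4)^2. At (u, v) = (2, pi/2): K = -1/16.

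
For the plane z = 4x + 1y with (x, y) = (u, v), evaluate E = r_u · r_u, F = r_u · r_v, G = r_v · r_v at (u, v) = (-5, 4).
E = 17;  F = 4;  G = 2

Partials: r_u = (1, 0, 4), r_v = (0, 1, 1). As functions of (u, v):
  E = r_u · r_u = 17,
  F = r_u · r_v = 4,
  G = r_v · r_v = 2.
Evaluating at (u, v) = (-5, 4): E = 17, F = 4, G = 2.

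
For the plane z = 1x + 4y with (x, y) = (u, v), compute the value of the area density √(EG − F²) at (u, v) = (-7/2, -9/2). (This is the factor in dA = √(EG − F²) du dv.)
√(EG − F²)|_{(-7/2, -9/2)} = 3*sqrt(2)

E = 2, F = 4, G = 17, so EG − F² = 18. Taking the positive square root: √(EG − F²) = 3*sqrt(2). At (u, v) = (-7/2, -9/2): 3*sqrt(2).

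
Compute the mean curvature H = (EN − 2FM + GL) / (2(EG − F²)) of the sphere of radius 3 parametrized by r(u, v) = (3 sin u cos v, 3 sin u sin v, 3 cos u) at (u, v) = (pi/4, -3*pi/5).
H = -1/3

With E = 9, F = 0, G = 9*sin(u)^2, L = -3*sin(u)/Abs(sin(u)), M = 0, N = -3*sin(u)^3/Abs(sin(u)), assemble
  H = (EN − 2FM + GL) / (2(EG − F²)) = -sin(u)/(3*Abs(sin(u))).
At (u, v) = (pi/4, -3*pi/5): H = -1/3.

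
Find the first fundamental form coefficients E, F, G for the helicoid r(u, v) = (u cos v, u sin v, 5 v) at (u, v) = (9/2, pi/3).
E = 1;  F = 0;  G = 181/4

Partials: r_u = (cos(v), sin(v), 0), r_v = (-u*sin(v), u*cos(v), 5). As functions of (u, v):
  E = r_u · r_u = 1,
  F = r_u · r_v = 0,
  G = r_v · r_v = u^2 + 25.
Evaluating at (u, v) = (9/2, pi/3): E = 1, F = 0, G = 181/4.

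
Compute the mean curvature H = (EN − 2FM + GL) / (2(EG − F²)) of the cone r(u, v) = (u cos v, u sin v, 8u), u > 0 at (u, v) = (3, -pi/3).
H = 4*sqrt(65)/195

With E = 65, F = 0, G = u^2, L = 0, M = 0, N = 8*sqrt(65)*u^2/(65*Abs(u)), assemble
  H = (EN − 2FM + GL) / (2(EG − F²)) = 4*sqrt(65)/(65*Abs(u)).
At (u, v) = (3, -pi/3): H = 4*sqrt(65)/195.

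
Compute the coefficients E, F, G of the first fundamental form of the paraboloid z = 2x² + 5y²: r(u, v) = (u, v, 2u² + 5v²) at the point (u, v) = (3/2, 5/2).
E = 37;  F = 150;  G = 626

Partials: r_u = (1, 0, 4*u), r_v = (0, 1, 10*v). As functions of (u, v):
  E = r_u · r_u = 16*u^2 + 1,
  F = r_u · r_v = 40*u*v,
  G = r_v · r_v = 100*v^2 + 1.
Evaluating at (u, v) = (3/2, 5/2): E = 37, F = 150, G = 626.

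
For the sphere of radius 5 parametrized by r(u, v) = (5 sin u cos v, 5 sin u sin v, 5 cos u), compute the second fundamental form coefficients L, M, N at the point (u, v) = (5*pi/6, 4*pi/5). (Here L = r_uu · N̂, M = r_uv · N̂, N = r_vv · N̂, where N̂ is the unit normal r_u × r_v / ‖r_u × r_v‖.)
L = -5;  M = 0;  N = -5/4

Compute the unit normal N̂(u, v) = (sin(u)^2*cos(v)/Abs(sin(u)), sin(u)^2*sin(v)/Abs(sin(u)), sin(2*u)/(2*Abs(sin(u)))), and the second partials r_uu, r_uv, r_vv. Take dot products:
  L(u, v) = r_uu · N̂ = -5*sin(u)/Abs(sin(u)),
  M(u, v) = r_uv · N̂ = 0,
  N(u, v) = r_vv · N̂ = -5*sin(u)^3/Abs(sin(u)).
Evaluating at (u, v) = (5*pi/6, 4*pi/5):
  L = -5, M = 0, N = -5/4.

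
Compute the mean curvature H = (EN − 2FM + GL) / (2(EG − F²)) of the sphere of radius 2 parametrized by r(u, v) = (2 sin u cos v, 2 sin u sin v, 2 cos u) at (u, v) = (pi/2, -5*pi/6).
H = -1/2

With E = 4, F = 0, G = 4*sin(u)^2, L = -2*sin(u)/Abs(sin(u)), M = 0, N = -2*sin(u)^3/Abs(sin(u)), assemble
  H = (EN − 2FM + GL) / (2(EG − F²)) = -sin(u)/(2*Abs(sin(u))).
At (u, v) = (pi/2, -5*pi/6): H = -1/2.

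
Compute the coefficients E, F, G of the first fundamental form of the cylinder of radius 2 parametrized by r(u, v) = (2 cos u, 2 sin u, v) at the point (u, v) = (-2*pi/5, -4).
E = 4;  F = 0;  G = 1

Partials: r_u = (-2*sin(u), 2*cos(u), 0), r_v = (0, 0, 1). As functions of (u, v):
  E = r_u · r_u = 4,
  F = r_u · r_v = 0,
  G = r_v · r_v = 1.
Evaluating at (u, v) = (-2*pi/5, -4): E = 4, F = 0, G = 1.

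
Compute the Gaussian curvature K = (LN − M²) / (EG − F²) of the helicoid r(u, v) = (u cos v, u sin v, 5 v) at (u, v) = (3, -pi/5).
K = -25/1156

Coefficients of the first fundamental form: E = 1, F = 0, G = u^2 + 25.
Coefficients of the second fundamental form: L = 0, M = -5/sqrt(u^2 + 25), N = 0.
Assemble K = (LN − M²)/(EG − F²) = -25/(u^2 + 25)^2. At (u, v) = (3, -pi/5): K = -25/1156.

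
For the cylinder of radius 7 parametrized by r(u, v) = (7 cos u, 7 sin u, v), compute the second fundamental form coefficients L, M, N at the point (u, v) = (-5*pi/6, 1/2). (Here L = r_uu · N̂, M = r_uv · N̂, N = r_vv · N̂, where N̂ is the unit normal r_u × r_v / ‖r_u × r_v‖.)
L = -7;  M = 0;  N = 0

Compute the unit normal N̂(u, v) = (cos(u), sin(u), 0), and the second partials r_uu, r_uv, r_vv. Take dot products:
  L(u, v) = r_uu · N̂ = -7,
  M(u, v) = r_uv · N̂ = 0,
  N(u, v) = r_vv · N̂ = 0.
Evaluating at (u, v) = (-5*pi/6, 1/2):
  L = -7, M = 0, N = 0.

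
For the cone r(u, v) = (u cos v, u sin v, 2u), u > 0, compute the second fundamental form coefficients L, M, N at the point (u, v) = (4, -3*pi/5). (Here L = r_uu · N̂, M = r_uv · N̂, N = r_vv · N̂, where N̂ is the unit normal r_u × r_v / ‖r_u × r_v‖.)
L = 0;  M = 0;  N = 8*sqrt(5)/5

Compute the unit normal N̂(u, v) = (-2*sqrt(5)*u*cos(v)/(5*Abs(u)), -2*sqrt(5)*u*sin(v)/(5*Abs(u)), sqrt(5)*u/(5*Abs(u))), and the second partials r_uu, r_uv, r_vv. Take dot products:
  L(u, v) = r_uu · N̂ = 0,
  M(u, v) = r_uv · N̂ = 0,
  N(u, v) = r_vv · N̂ = 2*sqrt(5)*u^2/(5*Abs(u)).
Evaluating at (u, v) = (4, -3*pi/5):
  L = 0, M = 0, N = 8*sqrt(5)/5.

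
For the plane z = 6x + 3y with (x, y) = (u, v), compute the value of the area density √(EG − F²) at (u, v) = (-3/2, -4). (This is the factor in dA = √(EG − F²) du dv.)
√(EG − F²)|_{(-3/2, -4)} = sqrt(46)

E = 37, F = 18, G = 10, so EG − F² = 46. Taking the positive square root: √(EG − F²) = sqrt(46). At (u, v) = (-3/2, -4): sqrt(46).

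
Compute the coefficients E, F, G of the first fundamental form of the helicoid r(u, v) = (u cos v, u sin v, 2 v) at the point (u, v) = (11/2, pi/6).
E = 1;  F = 0;  G = 137/4

Partials: r_u = (cos(v), sin(v), 0), r_v = (-u*sin(v), u*cos(v), 2). As functions of (u, v):
  E = r_u · r_u = 1,
  F = r_u · r_v = 0,
  G = r_v · r_v = u^2 + 4.
Evaluating at (u, v) = (11/2, pi/6): E = 1, F = 0, G = 137/4.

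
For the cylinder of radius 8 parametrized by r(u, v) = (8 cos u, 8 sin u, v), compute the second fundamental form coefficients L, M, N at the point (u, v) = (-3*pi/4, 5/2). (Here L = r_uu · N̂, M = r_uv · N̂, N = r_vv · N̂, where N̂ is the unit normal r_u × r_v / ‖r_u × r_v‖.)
L = -8;  M = 0;  N = 0

Compute the unit normal N̂(u, v) = (cos(u), sin(u), 0), and the second partials r_uu, r_uv, r_vv. Take dot products:
  L(u, v) = r_uu · N̂ = -8,
  M(u, v) = r_uv · N̂ = 0,
  N(u, v) = r_vv · N̂ = 0.
Evaluating at (u, v) = (-3*pi/4, 5/2):
  L = -8, M = 0, N = 0.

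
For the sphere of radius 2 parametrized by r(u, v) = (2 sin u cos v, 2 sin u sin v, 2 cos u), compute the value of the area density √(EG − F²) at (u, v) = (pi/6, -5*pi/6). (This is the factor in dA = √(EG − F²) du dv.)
√(EG − F²)|_{(pi/6, -5*pi/6)} = 2

E = 4, F = 0, G = 4*sin(u)^2, so EG − F² = 16*sin(u)^2. Taking the positive square root: √(EG − F²) = 4*Abs(sin(u)). At (u, v) = (pi/6, -5*pi/6): 2.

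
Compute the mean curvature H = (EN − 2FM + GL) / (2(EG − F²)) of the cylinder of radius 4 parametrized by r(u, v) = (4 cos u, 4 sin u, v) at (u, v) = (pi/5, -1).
H = -1/8

With E = 16, F = 0, G = 1, L = -4, M = 0, N = 0, assemble
  H = (EN − 2FM + GL) / (2(EG − F²)) = -1/8.
At (u, v) = (pi/5, -1): H = -1/8.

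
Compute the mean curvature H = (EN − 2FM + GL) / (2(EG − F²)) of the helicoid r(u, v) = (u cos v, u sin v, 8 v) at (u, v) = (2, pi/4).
H = 0

With E = 1, F = 0, G = u^2 + 64, L = 0, M = -8/sqrt(u^2 + 64), N = 0, assemble
  H = (EN − 2FM + GL) / (2(EG − F²)) = 0.
At (u, v) = (2, pi/4): H = 0.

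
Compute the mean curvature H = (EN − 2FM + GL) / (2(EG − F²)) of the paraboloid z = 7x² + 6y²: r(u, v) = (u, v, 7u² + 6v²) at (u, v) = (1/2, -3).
H = 9379*sqrt(1346)/1811716

With E = 196*u^2 + 1, F = 168*u*v, G = 144*v^2 + 1, L = 14/sqrt(196*u^2 + 144*v^2 + 1), M = 0, N = 12/sqrt(196*u^2 + 144*v^2 + 1), assemble
  H = (EN − 2FM + GL) / (2(EG − F²)) = (1176*u^2 + 1008*v^2 + 13)/(196*u^2 + 144*v^2 + 1)^(3/2).
At (u, v) = (1/2, -3): H = 9379*sqrt(1346)/1811716.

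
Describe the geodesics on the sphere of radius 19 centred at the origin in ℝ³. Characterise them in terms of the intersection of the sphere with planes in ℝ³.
Geodesics on the sphere of radius 19 are great circles — circles of radius 19 obtained as the intersection of the sphere with planes through the origin (the centre of the sphere).

A curve α(t) of nonzero constant speed on the sphere of radius 19 is a geodesic iff its acceleration α̈ is everywhere normal to the surface, i.e. parallel to the radial vector α(t). Then d/dt(α × α̇) = α̇ × α̇ + α × α̈ = 0, so α × α̇ is a constant vector n ≠ 0 and α(t) · n = 0 for all t: α lies in the plane through the origin with normal n. The intersection of that plane with the sphere is a circle of radius 19 (a great circle). Conversely, a great circle traversed at constant speed has centripetal acceleration pointing at the origin, hence normal to the sphere, so every great circle is a geodesic.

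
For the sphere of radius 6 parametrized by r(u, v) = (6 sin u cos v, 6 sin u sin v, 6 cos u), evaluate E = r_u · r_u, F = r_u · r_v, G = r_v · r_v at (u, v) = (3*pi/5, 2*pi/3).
E = 36;  F = 0;  G = 9*sqrt(5)/2 + 45/2

Partials: r_u = (6*cos(u)*cos(v), 6*sin(v)*cos(u), -6*sin(u)), r_v = (-6*sin(u)*sin(v), 6*sin(u)*cos(v), 0). As functions of (u, v):
  E = r_u · r_u = 36,
  F = r_u · r_v = 0,
  G = r_v · r_v = 36*sin(u)^2.
Evaluating at (u, v) = (3*pi/5, 2*pi/3): E = 36, F = 0, G = 9*sqrt(5)/2 + 45/2.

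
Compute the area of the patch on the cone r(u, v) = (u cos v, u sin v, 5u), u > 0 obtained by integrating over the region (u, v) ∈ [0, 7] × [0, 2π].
Area = 49*sqrt(26)*pi

Area = ∫∫ √(EG − F²) du dv with √(EG − F²) = sqrt(26)*Abs(u). Integrating over [0, 7] × [0, 2π] gives 49*sqrt(26)*pi.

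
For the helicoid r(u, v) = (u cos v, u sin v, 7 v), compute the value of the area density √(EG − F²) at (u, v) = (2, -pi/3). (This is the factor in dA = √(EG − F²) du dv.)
√(EG − F²)|_{(2, -pi/3)} = sqrt(53)

E = 1, F = 0, G = u^2 + 49, so EG − F² = u^2 + 49. Taking the positive square root: √(EG − F²) = sqrt(u^2 + 49). At (u, v) = (2, -pi/3): sqrt(53).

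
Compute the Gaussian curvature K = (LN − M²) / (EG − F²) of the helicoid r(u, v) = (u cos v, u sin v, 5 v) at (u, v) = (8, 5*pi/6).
K = -25/7921

Coefficients of the first fundamental form: E = 1, F = 0, G = u^2 + 25.
Coefficients of the second fundamental form: L = 0, M = -5/sqrt(u^2 + 25), N = 0.
Assemble K = (LN − M²)/(EG − F²) = -25/(u^2 + 25)^2. At (u, v) = (8, 5*pi/6): K = -25/7921.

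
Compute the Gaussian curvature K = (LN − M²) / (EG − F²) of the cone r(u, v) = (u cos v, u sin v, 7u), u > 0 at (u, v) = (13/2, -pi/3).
K = 0

Coefficients of the first fundamental form: E = 50, F = 0, G = u^2.
Coefficients of the second fundamental form: L = 0, M = 0, N = 7*sqrt(2)*u^2/(10*Abs(u)).
Assemble K = (LN − M²)/(EG − F²) = 0. At (u, v) = (13/2, -pi/3): K = 0.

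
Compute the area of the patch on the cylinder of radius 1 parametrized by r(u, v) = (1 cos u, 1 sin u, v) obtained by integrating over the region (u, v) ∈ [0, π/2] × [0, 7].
Area = 7*pi/2

Area = ∫∫ √(EG − F²) du dv with √(EG − F²) = 1. Integrating over [0, π/2] × [0, 7] gives 7*pi/2.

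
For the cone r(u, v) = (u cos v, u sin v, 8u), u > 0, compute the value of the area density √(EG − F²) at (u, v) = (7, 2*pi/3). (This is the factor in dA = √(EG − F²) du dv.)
√(EG − F²)|_{(7, 2*pi/3)} = 7*sqrt(65)

E = 65, F = 0, G = u^2, so EG − F² = 65*u^2. Taking the positive square root: √(EG − F²) = sqrt(65)*Abs(u). At (u, v) = (7, 2*pi/3): 7*sqrt(65).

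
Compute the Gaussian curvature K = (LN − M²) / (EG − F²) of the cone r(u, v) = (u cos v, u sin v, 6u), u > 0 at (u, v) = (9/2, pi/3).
K = 0

Coefficients of the first fundamental form: E = 37, F = 0, G = u^2.
Coefficients of the second fundamental form: L = 0, M = 0, N = 6*sqrt(37)*u^2/(37*Abs(u)).
Assemble K = (LN − M²)/(EG − F²) = 0. At (u, v) = (9/2, pi/3): K = 0.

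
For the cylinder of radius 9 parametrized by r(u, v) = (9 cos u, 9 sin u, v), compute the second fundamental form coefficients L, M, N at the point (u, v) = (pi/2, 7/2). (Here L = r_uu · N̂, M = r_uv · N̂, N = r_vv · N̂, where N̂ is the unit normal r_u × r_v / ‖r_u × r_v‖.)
L = -9;  M = 0;  N = 0

Compute the unit normal N̂(u, v) = (cos(u), sin(u), 0), and the second partials r_uu, r_uv, r_vv. Take dot products:
  L(u, v) = r_uu · N̂ = -9,
  M(u, v) = r_uv · N̂ = 0,
  N(u, v) = r_vv · N̂ = 0.
Evaluating at (u, v) = (pi/2, 7/2):
  L = -9, M = 0, N = 0.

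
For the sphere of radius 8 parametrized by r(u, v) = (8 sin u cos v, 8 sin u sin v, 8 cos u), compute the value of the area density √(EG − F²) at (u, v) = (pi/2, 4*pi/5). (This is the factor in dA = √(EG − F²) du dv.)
√(EG − F²)|_{(pi/2, 4*pi/5)} = 64

E = 64, F = 0, G = 64*sin(u)^2, so EG − F² = 4096*sin(u)^2. Taking the positive square root: √(EG − F²) = 64*Abs(sin(u)). At (u, v) = (pi/2, 4*pi/5): 64.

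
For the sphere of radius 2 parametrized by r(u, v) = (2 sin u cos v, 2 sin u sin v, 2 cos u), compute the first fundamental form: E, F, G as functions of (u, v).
E = 4;  F = 0;  G = 4*sin(u)^2

Compute partials: r_u = (2*cos(u)*cos(v), 2*sin(v)*cos(u), -2*sin(u)), r_v = (-2*sin(u)*sin(v), 2*sin(u)*cos(v), 0). Then
  E = r_u · r_u = 4,
  F = r_u · r_v = 0,
  G = r_v · r_v = 4*sin(u)^2.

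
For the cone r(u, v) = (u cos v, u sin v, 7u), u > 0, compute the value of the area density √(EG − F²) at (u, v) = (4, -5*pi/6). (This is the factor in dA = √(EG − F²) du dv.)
√(EG − F²)|_{(4, -5*pi/6)} = 20*sqrt(2)

E = 50, F = 0, G = u^2, so EG − F² = 50*u^2. Taking the positive square root: √(EG − F²) = 5*sqrt(2)*Abs(u). At (u, v) = (4, -5*pi/6): 20*sqrt(2).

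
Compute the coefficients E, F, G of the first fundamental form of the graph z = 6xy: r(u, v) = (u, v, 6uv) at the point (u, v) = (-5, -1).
E = 37;  F = 180;  G = 901

Partials: r_u = (1, 0, 6*v), r_v = (0, 1, 6*u). As functions of (u, v):
  E = r_u · r_u = 36*v^2 + 1,
  F = r_u · r_v = 36*u*v,
  G = r_v · r_v = 36*u^2 + 1.
Evaluating at (u, v) = (-5, -1): E = 37, F = 180, G = 901.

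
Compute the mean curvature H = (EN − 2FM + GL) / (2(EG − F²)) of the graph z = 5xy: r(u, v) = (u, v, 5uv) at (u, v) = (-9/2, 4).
H = 18000*sqrt(3629)/13169641

With E = 25*v^2 + 1, F = 25*u*v, G = 25*u^2 + 1, L = 0, M = 5/sqrt(25*u^2 + 25*v^2 + 1), N = 0, assemble
  H = (EN − 2FM + GL) / (2(EG − F²)) = -125*u*v/(25*u^2 + 25*v^2 + 1)^(3/2).
At (u, v) = (-9/2, 4): H = 18000*sqrt(3629)/13169641.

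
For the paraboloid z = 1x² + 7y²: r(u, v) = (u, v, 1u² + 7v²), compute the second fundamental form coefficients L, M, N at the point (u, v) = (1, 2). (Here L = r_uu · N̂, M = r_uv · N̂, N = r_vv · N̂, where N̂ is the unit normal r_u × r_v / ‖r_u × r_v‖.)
L = 2*sqrt(789)/789;  M = 0;  N = 14*sqrt(789)/789

Compute the unit normal N̂(u, v) = (-2*u/sqrt(4*u^2 + 196*v^2 + 1), -14*v/sqrt(4*u^2 + 196*v^2 + 1), 1/sqrt(4*u^2 + 196*v^2 + 1)), and the second partials r_uu, r_uv, r_vv. Take dot products:
  L(u, v) = r_uu · N̂ = 2/sqrt(4*u^2 + 196*v^2 + 1),
  M(u, v) = r_uv · N̂ = 0,
  N(u, v) = r_vv · N̂ = 14/sqrt(4*u^2 + 196*v^2 + 1).
Evaluating at (u, v) = (1, 2):
  L = 2*sqrt(789)/789, M = 0, N = 14*sqrt(789)/789.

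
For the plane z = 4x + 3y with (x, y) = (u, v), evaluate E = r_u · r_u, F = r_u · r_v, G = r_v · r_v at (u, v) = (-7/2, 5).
E = 17;  F = 12;  G = 10

Partials: r_u = (1, 0, 4), r_v = (0, 1, 3). As functions of (u, v):
  E = r_u · r_u = 17,
  F = r_u · r_v = 12,
  G = r_v · r_v = 10.
Evaluating at (u, v) = (-7/2, 5): E = 17, F = 12, G = 10.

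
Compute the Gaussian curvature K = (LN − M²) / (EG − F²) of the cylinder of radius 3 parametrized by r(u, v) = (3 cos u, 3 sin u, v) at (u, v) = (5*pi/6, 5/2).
K = 0

Coefficients of the first fundamental form: E = 9, F = 0, G = 1.
Coefficients of the second fundamental form: L = -3, M = 0, N = 0.
Assemble K = (LN − M²)/(EG − F²) = 0. At (u, v) = (5*pi/6, 5/2): K = 0.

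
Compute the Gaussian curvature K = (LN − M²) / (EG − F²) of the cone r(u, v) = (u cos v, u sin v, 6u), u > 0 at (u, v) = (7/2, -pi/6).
K = 0

Coefficients of the first fundamental form: E = 37, F = 0, G = u^2.
Coefficients of the second fundamental form: L = 0, M = 0, N = 6*sqrt(37)*u^2/(37*Abs(u)).
Assemble K = (LN − M²)/(EG − F²) = 0. At (u, v) = (7/2, -pi/6): K = 0.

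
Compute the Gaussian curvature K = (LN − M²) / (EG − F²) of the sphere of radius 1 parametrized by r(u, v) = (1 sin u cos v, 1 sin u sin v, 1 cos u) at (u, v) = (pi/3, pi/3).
K = 1

Coefficients of the first fundamental form: E = 1, F = 0, G = sin(u)^2.
Coefficients of the second fundamental form: L = -sin(u)/Abs(sin(u)), M = 0, N = -sin(u)^3/Abs(sin(u)).
Assemble K = (LN − M²)/(EG − F²) = 1. At (u, v) = (pi/3, pi/3): K = 1.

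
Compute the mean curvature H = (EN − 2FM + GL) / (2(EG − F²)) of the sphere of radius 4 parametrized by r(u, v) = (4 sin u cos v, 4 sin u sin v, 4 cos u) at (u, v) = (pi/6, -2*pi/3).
H = -1/4

With E = 16, F = 0, G = 16*sin(u)^2, L = -4*sin(u)/Abs(sin(u)), M = 0, N = -4*sin(u)^3/Abs(sin(u)), assemble
  H = (EN − 2FM + GL) / (2(EG − F²)) = -sin(u)/(4*Abs(sin(u))).
At (u, v) = (pi/6, -2*pi/3): H = -1/4.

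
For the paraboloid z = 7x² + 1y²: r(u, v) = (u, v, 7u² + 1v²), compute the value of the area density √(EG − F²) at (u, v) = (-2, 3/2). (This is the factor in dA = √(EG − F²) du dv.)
√(EG − F²)|_{(-2, 3/2)} = sqrt(794)

E = 196*u^2 + 1, F = 28*u*v, G = 4*v^2 + 1, so EG − F² = 196*u^2 + 4*v^2 + 1. Taking the positive square root: √(EG − F²) = sqrt(196*u^2 + 4*v^2 + 1). At (u, v) = (-2, 3/2): sqrt(794).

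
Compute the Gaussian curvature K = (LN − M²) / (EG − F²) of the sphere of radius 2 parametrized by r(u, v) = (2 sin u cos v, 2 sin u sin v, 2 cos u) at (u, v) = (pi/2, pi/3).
K = 1/4

Coefficients of the first fundamental form: E = 4, F = 0, G = 4*sin(u)^2.
Coefficients of the second fundamental form: L = -2*sin(u)/Abs(sin(u)), M = 0, N = -2*sin(u)^3/Abs(sin(u)).
Assemble K = (LN − M²)/(EG − F²) = 1/4. At (u, v) = (pi/2, pi/3): K = 1/4.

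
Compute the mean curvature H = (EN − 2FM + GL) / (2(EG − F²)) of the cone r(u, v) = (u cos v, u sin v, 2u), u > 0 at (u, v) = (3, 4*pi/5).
H = sqrt(5)/15

With E = 5, F = 0, G = u^2, L = 0, M = 0, N = 2*sqrt(5)*u^2/(5*Abs(u)), assemble
  H = (EN − 2FM + GL) / (2(EG − F²)) = sqrt(5)/(5*Abs(u)).
At (u, v) = (3, 4*pi/5): H = sqrt(5)/15.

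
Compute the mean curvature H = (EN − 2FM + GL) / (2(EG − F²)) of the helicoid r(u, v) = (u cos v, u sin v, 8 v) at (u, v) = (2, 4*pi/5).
H = 0

With E = 1, F = 0, G = u^2 + 64, L = 0, M = -8/sqrt(u^2 + 64), N = 0, assemble
  H = (EN − 2FM + GL) / (2(EG − F²)) = 0.
At (u, v) = (2, 4*pi/5): H = 0.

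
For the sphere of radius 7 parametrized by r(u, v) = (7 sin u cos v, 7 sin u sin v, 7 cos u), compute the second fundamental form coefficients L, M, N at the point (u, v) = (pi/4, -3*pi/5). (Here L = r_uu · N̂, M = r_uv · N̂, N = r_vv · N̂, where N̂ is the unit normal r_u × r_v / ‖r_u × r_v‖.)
L = -7;  M = 0;  N = -7/2

Compute the unit normal N̂(u, v) = (sin(u)^2*cos(v)/Abs(sin(u)), sin(u)^2*sin(v)/Abs(sin(u)), sin(2*u)/(2*Abs(sin(u)))), and the second partials r_uu, r_uv, r_vv. Take dot products:
  L(u, v) = r_uu · N̂ = -7*sin(u)/Abs(sin(u)),
  M(u, v) = r_uv · N̂ = 0,
  N(u, v) = r_vv · N̂ = -7*sin(u)^3/Abs(sin(u)).
Evaluating at (u, v) = (pi/4, -3*pi/5):
  L = -7, M = 0, N = -7/2.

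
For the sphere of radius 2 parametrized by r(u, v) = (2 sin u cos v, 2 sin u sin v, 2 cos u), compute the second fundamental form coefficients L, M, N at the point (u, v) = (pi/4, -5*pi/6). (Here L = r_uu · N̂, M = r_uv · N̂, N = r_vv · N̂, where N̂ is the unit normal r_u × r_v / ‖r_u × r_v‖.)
L = -2;  M = 0;  N = -1

Compute the unit normal N̂(u, v) = (sin(u)^2*cos(v)/Abs(sin(u)), sin(u)^2*sin(v)/Abs(sin(u)), sin(2*u)/(2*Abs(sin(u)))), and the second partials r_uu, r_uv, r_vv. Take dot products:
  L(u, v) = r_uu · N̂ = -2*sin(u)/Abs(sin(u)),
  M(u, v) = r_uv · N̂ = 0,
  N(u, v) = r_vv · N̂ = -2*sin(u)^3/Abs(sin(u)).
Evaluating at (u, v) = (pi/4, -5*pi/6):
  L = -2, M = 0, N = -1.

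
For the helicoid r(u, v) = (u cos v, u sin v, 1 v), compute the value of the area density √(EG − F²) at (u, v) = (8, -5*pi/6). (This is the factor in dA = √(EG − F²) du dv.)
√(EG − F²)|_{(8, -5*pi/6)} = sqrt(65)

E = 1, F = 0, G = u^2 + 1, so EG − F² = u^2 + 1. Taking the positive square root: √(EG − F²) = sqrt(u^2 + 1). At (u, v) = (8, -5*pi/6): sqrt(65).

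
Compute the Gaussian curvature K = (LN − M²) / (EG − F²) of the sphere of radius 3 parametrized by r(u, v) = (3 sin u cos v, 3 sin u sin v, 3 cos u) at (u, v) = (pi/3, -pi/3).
K = 1/9

Coefficients of the first fundamental form: E = 9, F = 0, G = 9*sin(u)^2.
Coefficients of the second fundamental form: L = -3*sin(u)/Abs(sin(u)), M = 0, N = -3*sin(u)^3/Abs(sin(u)).
Assemble K = (LN − M²)/(EG − F²) = 1/9. At (u, v) = (pi/3, -pi/3): K = 1/9.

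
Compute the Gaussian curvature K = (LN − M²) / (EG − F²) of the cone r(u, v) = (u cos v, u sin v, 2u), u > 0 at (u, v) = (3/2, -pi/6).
K = 0

Coefficients of the first fundamental form: E = 5, F = 0, G = u^2.
Coefficients of the second fundamental form: L = 0, M = 0, N = 2*sqrt(5)*u^2/(5*Abs(u)).
Assemble K = (LN − M²)/(EG − F²) = 0. At (u, v) = (3/2, -pi/6): K = 0.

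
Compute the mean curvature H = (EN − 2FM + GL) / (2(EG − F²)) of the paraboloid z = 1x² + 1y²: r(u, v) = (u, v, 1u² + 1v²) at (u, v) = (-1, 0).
H = 6*sqrt(5)/25

With E = 4*u^2 + 1, F = 4*u*v, G = 4*v^2 + 1, L = 2/sqrt(4*u^2 + 4*v^2 + 1), M = 0, N = 2/sqrt(4*u^2 + 4*v^2 + 1), assemble
  H = (EN − 2FM + GL) / (2(EG − F²)) = 2*(2*u^2 + 2*v^2 + 1)/(4*u^2 + 4*v^2 + 1)^(3/2).
At (u, v) = (-1, 0): H = 6*sqrt(5)/25.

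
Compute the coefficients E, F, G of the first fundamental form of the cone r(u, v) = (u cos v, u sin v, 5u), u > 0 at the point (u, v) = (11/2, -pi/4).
E = 26;  F = 0;  G = 121/4

Partials: r_u = (cos(v), sin(v), 5), r_v = (-u*sin(v), u*cos(v), 0). As functions of (u, v):
  E = r_u · r_u = 26,
  F = r_u · r_v = 0,
  G = r_v · r_v = u^2.
Evaluating at (u, v) = (11/2, -pi/4): E = 26, F = 0, G = 121/4.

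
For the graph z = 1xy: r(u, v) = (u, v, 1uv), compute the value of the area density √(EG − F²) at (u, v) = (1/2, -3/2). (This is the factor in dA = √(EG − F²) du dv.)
√(EG − F²)|_{(1/2, -3/2)} = sqrt(14)/2

E = v^2 + 1, F = u*v, G = u^2 + 1, so EG − F² = u^2 + v^2 + 1. Taking the positive square root: √(EG − F²) = sqrt(u^2 + v^2 + 1). At (u, v) = (1/2, -3/2): sqrt(14)/2.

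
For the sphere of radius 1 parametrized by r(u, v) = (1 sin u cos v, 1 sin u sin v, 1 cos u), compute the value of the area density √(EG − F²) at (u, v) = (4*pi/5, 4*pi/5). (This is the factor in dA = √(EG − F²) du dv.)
√(EG − F²)|_{(4*pi/5, 4*pi/5)} = sqrt(10 - 2*sqrt(5))/4

E = 1, F = 0, G = sin(u)^2, so EG − F² = sin(u)^2. Taking the positive square root: √(EG − F²) = Abs(sin(u)). At (u, v) = (4*pi/5, 4*pi/5): sqrt(10 - 2*sqrt(5))/4.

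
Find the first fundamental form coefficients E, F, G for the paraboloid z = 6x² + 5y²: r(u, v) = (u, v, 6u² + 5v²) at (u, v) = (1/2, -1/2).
E = 37;  F = -30;  G = 26

Partials: r_u = (1, 0, 12*u), r_v = (0, 1, 10*v). As functions of (u, v):
  E = r_u · r_u = 144*u^2 + 1,
  F = r_u · r_v = 120*u*v,
  G = r_v · r_v = 100*v^2 + 1.
Evaluating at (u, v) = (1/2, -1/2): E = 37, F = -30, G = 26.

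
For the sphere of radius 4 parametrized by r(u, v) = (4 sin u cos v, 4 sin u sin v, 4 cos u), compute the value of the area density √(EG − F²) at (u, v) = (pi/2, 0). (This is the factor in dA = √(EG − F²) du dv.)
√(EG − F²)|_{(pi/2, 0)} = 16

E = 16, F = 0, G = 16*sin(u)^2, so EG − F² = 256*sin(u)^2. Taking the positive square root: √(EG − F²) = 16*Abs(sin(u)). At (u, v) = (pi/2, 0): 16.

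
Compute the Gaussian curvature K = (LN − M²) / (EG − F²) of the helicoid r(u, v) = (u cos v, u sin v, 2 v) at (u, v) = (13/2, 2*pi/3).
K = -64/34225

Coefficients of the first fundamental form: E = 1, F = 0, G = u^2 + 4.
Coefficients of the second fundamental form: L = 0, M = -2/sqrt(u^2 + 4), N = 0.
Assemble K = (LN − M²)/(EG − F²) = -4/(u^2 + 4)^2. At (u, v) = (13/2, 2*pi/3): K = -64/34225.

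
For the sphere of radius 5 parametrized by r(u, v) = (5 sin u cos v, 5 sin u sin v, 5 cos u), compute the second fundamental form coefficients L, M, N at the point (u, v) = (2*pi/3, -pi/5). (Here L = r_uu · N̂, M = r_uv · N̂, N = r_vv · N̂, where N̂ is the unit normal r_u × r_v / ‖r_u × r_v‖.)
L = -5;  M = 0;  N = -15/4

Compute the unit normal N̂(u, v) = (sin(u)^2*cos(v)/Abs(sin(u)), sin(u)^2*sin(v)/Abs(sin(u)), sin(2*u)/(2*Abs(sin(u)))), and the second partials r_uu, r_uv, r_vv. Take dot products:
  L(u, v) = r_uu · N̂ = -5*sin(u)/Abs(sin(u)),
  M(u, v) = r_uv · N̂ = 0,
  N(u, v) = r_vv · N̂ = -5*sin(u)^3/Abs(sin(u)).
Evaluating at (u, v) = (2*pi/3, -pi/5):
  L = -5, M = 0, N = -15/4.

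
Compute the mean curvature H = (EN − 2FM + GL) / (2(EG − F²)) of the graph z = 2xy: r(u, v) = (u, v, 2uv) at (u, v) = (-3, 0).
H = 0

With E = 4*v^2 + 1, F = 4*u*v, G = 4*u^2 + 1, L = 0, M = 2/sqrt(4*u^2 + 4*v^2 + 1), N = 0, assemble
  H = (EN − 2FM + GL) / (2(EG − F²)) = -8*u*v/(4*u^2 + 4*v^2 + 1)^(3/2).
At (u, v) = (-3, 0): H = 0.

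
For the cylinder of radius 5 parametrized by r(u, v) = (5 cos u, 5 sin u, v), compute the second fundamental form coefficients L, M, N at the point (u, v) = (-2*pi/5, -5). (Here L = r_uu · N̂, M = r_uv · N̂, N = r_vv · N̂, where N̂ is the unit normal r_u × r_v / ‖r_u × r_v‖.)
L = -5;  M = 0;  N = 0

Compute the unit normal N̂(u, v) = (cos(u), sin(u), 0), and the second partials r_uu, r_uv, r_vv. Take dot products:
  L(u, v) = r_uu · N̂ = -5,
  M(u, v) = r_uv · N̂ = 0,
  N(u, v) = r_vv · N̂ = 0.
Evaluating at (u, v) = (-2*pi/5, -5):
  L = -5, M = 0, N = 0.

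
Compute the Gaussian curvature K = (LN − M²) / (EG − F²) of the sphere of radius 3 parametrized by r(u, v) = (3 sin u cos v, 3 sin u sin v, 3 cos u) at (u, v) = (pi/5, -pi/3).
K = 1/9

Coefficients of the first fundamental form: E = 9, F = 0, G = 9*sin(u)^2.
Coefficients of the second fundamental form: L = -3*sin(u)/Abs(sin(u)), M = 0, N = -3*sin(u)^3/Abs(sin(u)).
Assemble K = (LN − M²)/(EG − F²) = 1/9. At (u, v) = (pi/5, -pi/3): K = 1/9.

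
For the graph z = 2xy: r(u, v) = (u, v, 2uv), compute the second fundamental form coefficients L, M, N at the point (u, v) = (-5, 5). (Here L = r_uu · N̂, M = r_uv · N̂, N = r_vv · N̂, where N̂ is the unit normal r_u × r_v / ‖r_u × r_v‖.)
L = 0;  M = 2*sqrt(201)/201;  N = 0

Compute the unit normal N̂(u, v) = (-2*v/sqrt(4*u^2 + 4*v^2 + 1), -2*u/sqrt(4*u^2 + 4*v^2 + 1), 1/sqrt(4*u^2 + 4*v^2 + 1)), and the second partials r_uu, r_uv, r_vv. Take dot products:
  L(u, v) = r_uu · N̂ = 0,
  M(u, v) = r_uv · N̂ = 2/sqrt(4*u^2 + 4*v^2 + 1),
  N(u, v) = r_vv · N̂ = 0.
Evaluating at (u, v) = (-5, 5):
  L = 0, M = 2*sqrt(201)/201, N = 0.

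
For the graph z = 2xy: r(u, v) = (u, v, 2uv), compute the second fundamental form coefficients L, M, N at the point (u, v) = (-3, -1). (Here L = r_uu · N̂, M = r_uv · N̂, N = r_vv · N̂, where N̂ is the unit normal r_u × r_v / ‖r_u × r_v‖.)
L = 0;  M = 2*sqrt(41)/41;  N = 0

Compute the unit normal N̂(u, v) = (-2*v/sqrt(4*u^2 + 4*v^2 + 1), -2*u/sqrt(4*u^2 + 4*v^2 + 1), 1/sqrt(4*u^2 + 4*v^2 + 1)), and the second partials r_uu, r_uv, r_vv. Take dot products:
  L(u, v) = r_uu · N̂ = 0,
  M(u, v) = r_uv · N̂ = 2/sqrt(4*u^2 + 4*v^2 + 1),
  N(u, v) = r_vv · N̂ = 0.
Evaluating at (u, v) = (-3, -1):
  L = 0, M = 2*sqrt(41)/41, N = 0.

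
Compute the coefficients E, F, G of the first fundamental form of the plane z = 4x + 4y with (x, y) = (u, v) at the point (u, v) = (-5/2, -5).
E = 17;  F = 16;  G = 17

Partials: r_u = (1, 0, 4), r_v = (0, 1, 4). As functions of (u, v):
  E = r_u · r_u = 17,
  F = r_u · r_v = 16,
  G = r_v · r_v = 17.
Evaluating at (u, v) = (-5/2, -5): E = 17, F = 16, G = 17.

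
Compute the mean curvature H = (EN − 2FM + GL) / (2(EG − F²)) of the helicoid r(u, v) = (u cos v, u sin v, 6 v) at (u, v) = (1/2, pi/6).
H = 0

With E = 1, F = 0, G = u^2 + 36, L = 0, M = -6/sqrt(u^2 + 36), N = 0, assemble
  H = (EN − 2FM + GL) / (2(EG − F²)) = 0.
At (u, v) = (1/2, pi/6): H = 0.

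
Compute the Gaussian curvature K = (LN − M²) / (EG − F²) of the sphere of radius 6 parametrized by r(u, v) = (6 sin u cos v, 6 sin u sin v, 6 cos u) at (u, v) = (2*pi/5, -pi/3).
K = 1/36

Coefficients of the first fundamental form: E = 36, F = 0, G = 36*sin(u)^2.
Coefficients of the second fundamental form: L = -6*sin(u)/Abs(sin(u)), M = 0, N = -6*sin(u)^3/Abs(sin(u)).
Assemble K = (LN − M²)/(EG − F²) = 1/36. At (u, v) = (2*pi/5, -pi/3): K = 1/36.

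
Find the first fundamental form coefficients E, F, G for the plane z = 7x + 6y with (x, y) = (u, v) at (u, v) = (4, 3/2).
E = 50;  F = 42;  G = 37

Partials: r_u = (1, 0, 7), r_v = (0, 1, 6). As functions of (u, v):
  E = r_u · r_u = 50,
  F = r_u · r_v = 42,
  G = r_v · r_v = 37.
Evaluating at (u, v) = (4, 3/2): E = 50, F = 42, G = 37.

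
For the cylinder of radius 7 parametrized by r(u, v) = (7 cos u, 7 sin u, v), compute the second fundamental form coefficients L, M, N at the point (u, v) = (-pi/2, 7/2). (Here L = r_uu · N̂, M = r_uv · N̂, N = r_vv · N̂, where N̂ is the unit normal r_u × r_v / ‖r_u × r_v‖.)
L = -7;  M = 0;  N = 0

Compute the unit normal N̂(u, v) = (cos(u), sin(u), 0), and the second partials r_uu, r_uv, r_vv. Take dot products:
  L(u, v) = r_uu · N̂ = -7,
  M(u, v) = r_uv · N̂ = 0,
  N(u, v) = r_vv · N̂ = 0.
Evaluating at (u, v) = (-pi/2, 7/2):
  L = -7, M = 0, N = 0.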